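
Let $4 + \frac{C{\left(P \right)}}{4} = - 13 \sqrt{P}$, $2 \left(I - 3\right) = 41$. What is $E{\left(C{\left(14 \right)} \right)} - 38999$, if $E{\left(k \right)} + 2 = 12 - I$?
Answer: $- \frac{78025}{2} \approx -39013.0$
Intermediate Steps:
$I = \frac{47}{2}$ ($I = 3 + \frac{1}{2} \cdot 41 = 3 + \frac{41}{2} = \frac{47}{2} \approx 23.5$)
$C{\left(P \right)} = -16 - 52 \sqrt{P}$ ($C{\left(P \right)} = -16 + 4 \left(- 13 \sqrt{P}\right) = -16 - 52 \sqrt{P}$)
$E{\left(k \right)} = - \frac{27}{2}$ ($E{\left(k \right)} = -2 + \left(12 - \frac{47}{2}\right) = -2 - \frac{23}{2} = - \frac{27}{2}$)
$E{\left(C{\left(14 \right)} \right)} - 38999 = - \frac{27}{2} - 38999 = - \frac{78025}{2}$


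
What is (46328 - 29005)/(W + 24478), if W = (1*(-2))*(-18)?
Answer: 1019/1442 ≈ 0.70666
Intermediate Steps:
W = 36 (W = -2*(-18) = 36)
(46328 - 29005)/(W + 24478) = (46328 - 29005)/(36 + 24478) = 17323/24514 = 17323*(1/24514) = 1019/1442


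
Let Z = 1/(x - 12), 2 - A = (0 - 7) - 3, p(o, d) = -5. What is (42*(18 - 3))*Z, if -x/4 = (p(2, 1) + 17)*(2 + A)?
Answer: -35/38 ≈ -0.92105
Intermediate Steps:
A = 12 (A = 2 - ((0 - 7) - 3) = 2 - (-7 - 3) = 2 - 1*(-10) = 2 + 10 = 12)
x = -672 (x = -4*(-5 + 17)*(2 + 12) = -48*14 = -4*168 = -672)
Z = -1/684 (Z = 1/(-672 - 12) = 1/(-684) = -1/684 ≈ -0.0014620)
(42*(18 - 3))*Z = (42*(18 - 3))*(-1/684) = (42*15)*(-1/684) = 630*(-1/684) = -35/38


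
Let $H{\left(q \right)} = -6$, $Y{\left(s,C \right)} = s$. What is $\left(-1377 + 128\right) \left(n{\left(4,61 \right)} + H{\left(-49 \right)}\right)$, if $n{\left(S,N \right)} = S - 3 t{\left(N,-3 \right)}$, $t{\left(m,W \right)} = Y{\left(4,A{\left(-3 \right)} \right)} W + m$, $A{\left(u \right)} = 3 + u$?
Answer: $186101$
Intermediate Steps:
$t{\left(m,W \right)} = m + 4 W$ ($t{\left(m,W \right)} = 4 W + m = m + 4 W$)
$n{\left(S,N \right)} = 36 + S - 3 N$ ($n{\left(S,N \right)} = S - 3 \left(N + 4 \left(-3\right)\right) = S - 3 \left(N - 12\right) = S - 3 \left(-12 + N\right) = S - \left(-36 + 3 N\right) = 36 + S - 3 N$)
$\left(-1377 + 128\right) \left(n{\left(4,61 \right)} + H{\left(-49 \right)}\right) = \left(-1377 + 128\right) \left(\left(36 + 4 - 183\right) - 6\right) = - 1249 \left(\left(36 + 4 - 183\right) - 6\right) = - 1249 \left(-143 - 6\right) = \left(-1249\right) \left(-149\right) = 186101$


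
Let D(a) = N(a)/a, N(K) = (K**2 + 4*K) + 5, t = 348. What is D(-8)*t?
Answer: -3219/2 ≈ -1609.5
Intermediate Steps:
N(K) = 5 + K**2 + 4*K
D(a) = (5 + a**2 + 4*a)/a
D(-8)*t = (4 - 8 + 5/(-8))*348 = (4 - 8 + 5*(-1/8))*348 = (4 - 8 - 5/8)*348 = -37/8*348 = -3219/2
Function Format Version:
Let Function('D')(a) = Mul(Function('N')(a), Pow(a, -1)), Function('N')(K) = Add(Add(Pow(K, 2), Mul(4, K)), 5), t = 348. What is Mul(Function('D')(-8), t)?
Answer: Rational(-3219, 2) ≈ -1609.5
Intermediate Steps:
Function('N')(K) = Add(5, Pow(K, 2), Mul(4, K))
Function('D')(a) = Mul(Pow(a, -1), Add(5, Pow(a, 2), Mul(4, a))) (Function('D')(a) = Mul(Add(5, Pow(a, 2), Mul(4, a)), Pow(a, -1)) = Mul(Pow(a, -1), Add(5, Pow(a, 2), Mul(4, a))))
Mul(Function('D')(-8), t) = Mul(Add(4, -8, Mul(5, Pow(-8, -1))), 348) = Mul(Add(4, -8, Mul(5, Rational(-1, 8))), 348) = Mul(Add(4, -8, Rational(-5, 8)), 348) = Mul(Rational(-37, 8), 348) = Rational(-3219, 2)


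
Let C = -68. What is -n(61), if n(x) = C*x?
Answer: 4148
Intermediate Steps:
n(x) = -68*x
-n(61) = -(-68)*61 = -1*(-4148) = 4148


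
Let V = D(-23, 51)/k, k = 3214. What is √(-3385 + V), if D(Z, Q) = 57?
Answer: I*√34966176262/3214 ≈ 58.181*I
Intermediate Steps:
V = 57/3214 ≈ 0.017735
√(-3385 + V) = √(-3385 + 57/3214) = √(-10879333/3214) = I*√34966176262/3214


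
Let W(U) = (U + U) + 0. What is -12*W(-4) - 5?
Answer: 91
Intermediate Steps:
W(U) = 2*U (W(U) = 2*U + 0 = 2*U)
-12*W(-4) - 5 = -24*(-4) - 5 = -12*(-8) - 5 = 96 - 5 = 91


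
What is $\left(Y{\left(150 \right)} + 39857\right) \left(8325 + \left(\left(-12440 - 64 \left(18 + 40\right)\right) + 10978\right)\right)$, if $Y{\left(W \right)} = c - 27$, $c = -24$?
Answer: $125428706$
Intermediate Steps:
$Y{\left(W \right)} = -51$ ($Y{\left(W \right)} = -24 - 27 = -51$)
$\left(Y{\left(150 \right)} + 39857\right) \left(8325 + \left(\left(-12440 - 64 \left(18 + 40\right)\right) + 10978\right)\right) = \left(-51 + 39857\right) \left(8325 + \left(\left(-12440 - 64 \left(18 + 40\right)\right) + 10978\right)\right) = 39806 \left(8325 + \left(\left(-12440 - 3712\right) + 10978\right)\right) = 39806 \left(8325 + \left(-16152 + 10978\right)\right) = 39806 \left(8325 - 5174\right) = 39806 \cdot 3151 = 125428706$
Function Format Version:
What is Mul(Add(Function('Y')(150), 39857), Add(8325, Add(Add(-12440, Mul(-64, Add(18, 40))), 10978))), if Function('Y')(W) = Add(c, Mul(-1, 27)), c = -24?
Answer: 125428706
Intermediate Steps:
Function('Y')(W) = -51 (Function('Y')(W) = Add(-24, Mul(-1, 27)) = Add(-24, -27) = -51)
Mul(Add(Function('Y')(150), 39857), Add(8325, Add(Add(-12440, Mul(-64, Add(18, 40))), 10978))) = Mul(Add(-51, 39857), Add(8325, Add(Add(-12440, Mul(-64, Add(18, 40))), 10978))) = Mul(39806, Add(8325, Add(Add(-12440, Mul(-64, 58)), 10978))) = Mul(39806, Add(8325, Add(Add(-12440, -3712), 10978))) = Mul(39806, Add(8325, Add(-16152, 10978))) = Mul(39806, Add(8325, -5174)) = Mul(39806, 3151) = 125428706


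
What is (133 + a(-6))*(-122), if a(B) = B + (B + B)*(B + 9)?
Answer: -11102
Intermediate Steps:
a(B) = B + 2*B*(9 + B) (a(B) = B + (2*B)*(9 + B) = B + 2*B*(9 + B))
(133 + a(-6))*(-122) = (133 - 6*(19 + 2*(-6)))*(-122) = (133 - 6*(19 - 12))*(-122) = (133 - 6*7)*(-122) = (133 - 42)*(-122) = 91*(-122) = -11102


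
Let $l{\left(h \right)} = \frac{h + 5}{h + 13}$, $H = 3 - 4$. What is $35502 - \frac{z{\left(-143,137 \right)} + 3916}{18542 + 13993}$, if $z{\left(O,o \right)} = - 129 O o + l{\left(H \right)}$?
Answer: $\frac{3457579244}{97605} \approx 35424.0$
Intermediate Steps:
$H = -1$ ($H = 3 - 4 = -1$)
$l{\left(h \right)} = \frac{5 + h}{13 + h}$
$z{\left(O,o \right)} = \frac{1}{3} - 129 O o$ ($z{\left(O,o \right)} = - 129 O o + \frac{5 - 1}{13 - 1} = - 129 O o + \frac{1}{12} \cdot 4 = - 129 O o + \frac{1}{3} = \frac{1}{3} - 129 O o$)
$35502 - \frac{z{\left(-143,137 \right)} + 3916}{18542 + 13993} = 35502 - \frac{\left(\frac{1}{3} - \left(-18447\right) 137\right) + 3916}{18542 + 13993} = 35502 - \frac{\left(\frac{1}{3} + 2527239\right) + 3916}{32535} = 35502 - \left(\frac{7581718}{3} + 3916\right) \frac{1}{32535} = 35502 - \frac{7593466}{3} \cdot \frac{1}{32535} = 35502 - \frac{7593466}{97605} = \frac{3457579244}{97605}$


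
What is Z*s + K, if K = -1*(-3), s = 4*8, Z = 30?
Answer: 963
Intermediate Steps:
s = 32
K = 3
Z*s + K = 30*32 + 3 = 960 + 3 = 963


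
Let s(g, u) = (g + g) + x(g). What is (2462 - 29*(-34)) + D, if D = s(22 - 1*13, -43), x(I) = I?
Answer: 3475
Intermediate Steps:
s(g, u) = 3*g (s(g, u) = (g + g) + g = 2*g + g = 3*g)
D = 27 (D = 3*(22 - 1*13) = 3*(22 - 13) = 3*9 = 27)
(2462 - 29*(-34)) + D = (2462 - 29*(-34)) + 27 = (2462 + 986) + 27 = 3448 + 27 = 3475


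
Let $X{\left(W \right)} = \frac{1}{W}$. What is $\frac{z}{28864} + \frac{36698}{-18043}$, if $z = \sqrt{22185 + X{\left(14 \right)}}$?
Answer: $- \frac{36698}{18043} + \frac{\sqrt{4348274}}{404096} \approx -2.0288$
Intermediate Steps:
$z = \frac{\sqrt{4348274}}{14}$ ($z = \sqrt{22185 + \frac{1}{14}} = \sqrt{\frac{310591}{14}} = \frac{\sqrt{4348274}}{14} \approx 148.95$)
$\frac{z}{28864} + \frac{36698}{-18043} = \frac{\frac{1}{14} \sqrt{4348274}}{28864} + \frac{36698}{-18043} = \frac{\sqrt{4348274}}{14} \cdot \frac{1}{28864} + 36698 \left(- \frac{1}{18043}\right) = \frac{\sqrt{4348274}}{404096} - \frac{36698}{18043} = - \frac{36698}{18043} + \frac{\sqrt{4348274}}{404096}$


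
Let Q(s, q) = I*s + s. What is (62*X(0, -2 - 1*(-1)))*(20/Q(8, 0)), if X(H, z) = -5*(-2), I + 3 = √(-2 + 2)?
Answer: -775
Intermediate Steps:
I = -3 (I = -3 + √(-2 + 2) = -3 + √0 = -3 + 0 = -3)
Q(s, q) = -2*s (Q(s, q) = -3*s + s = -2*s)
X(H, z) = 10
(62*X(0, -2 - 1*(-1)))*(20/Q(8, 0)) = (62*10)*(20/((-2*8))) = 620*(20/(-16)) = 620*(20*(-1/16)) = 620*(-5/4) = -775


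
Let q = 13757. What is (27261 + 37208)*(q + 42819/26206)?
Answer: 23244862762909/26206 ≈ 8.8701e+8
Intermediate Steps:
(27261 + 37208)*(q + 42819/26206) = (27261 + 37208)*(13757 + 42819/26206) = 64469*(13757 + 42819*(1/26206)) = 64469*(13757 + 42819/26206) = 64469*(360558761/26206) = 23244862762909/26206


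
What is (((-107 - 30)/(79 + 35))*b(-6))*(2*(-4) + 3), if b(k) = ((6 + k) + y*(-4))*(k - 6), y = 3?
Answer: 16440/19 ≈ 865.26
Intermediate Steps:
b(k) = (-6 + k)² (b(k) = ((6 + k) + 3*(-4))*(k - 6) = ((6 + k) - 12)*(-6 + k) = (-6 + k)*(-6 + k) = (-6 + k)²)
(((-107 - 30)/(79 + 35))*b(-6))*(2*(-4) + 3) = (((-107 - 30)/(79 + 35))*(36 + (-6)² - 12*(-6)))*(2*(-4) + 3) = ((-137/114)*(36 + 36 + 72))*(-8 + 3) = (-137*1/114*144)*(-5) = -137/114*144*(-5) = -3288/19*(-5) = 16440/19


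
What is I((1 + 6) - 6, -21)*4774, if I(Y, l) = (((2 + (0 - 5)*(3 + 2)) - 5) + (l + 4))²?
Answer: 9667350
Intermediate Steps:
I(Y, l) = (-24 + l)² (I(Y, l) = (((2 - 5*5) - 5) + (4 + l))² = (((2 - 25) - 5) + (4 + l))² = ((-23 - 5) + (4 + l))² = (-28 + (4 + l))² = (-24 + l)²)
I((1 + 6) - 6, -21)*4774 = (-24 - 21)²*4774 = (-45)²*4774 = 2025*4774 = 9667350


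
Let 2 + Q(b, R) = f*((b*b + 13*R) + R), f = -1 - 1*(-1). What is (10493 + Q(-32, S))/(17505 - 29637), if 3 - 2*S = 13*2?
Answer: -3497/4044 ≈ -0.86474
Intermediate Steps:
S = -23/2 (S = 3/2 - 13*2/2 = 3/2 - ½*26 = 3/2 - 13 = -23/2 ≈ -11.500)
f = 0 (f = -1 + 1 = 0)
Q(b, R) = -2 (Q(b, R) = -2 + 0*((b*b + 13*R) + R) = -2 + 0*((b² + 13*R) + R) = -2 + 0*(b² + 14*R) = -2 + 0 = -2)
(10493 + Q(-32, S))/(17505 - 29637) = (10493 - 2)/(17505 - 29637) = 10491/(-12132) = 10491*(-1/12132) = -3497/4044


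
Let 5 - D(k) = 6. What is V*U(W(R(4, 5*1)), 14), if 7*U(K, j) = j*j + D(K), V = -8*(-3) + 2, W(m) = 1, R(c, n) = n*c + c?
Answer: 5070/7 ≈ 724.29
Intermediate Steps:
R(c, n) = c + c*n (R(c, n) = c*n + c = c + c*n)
D(k) = -1 (D(k) = 5 - 1*6 = 5 - 6 = -1)
V = 26 (V = 24 + 2 = 26)
U(K, j) = -1/7 + j**2/7 (U(K, j) = (j*j - 1)/7 = (j**2 - 1)/7 = (-1 + j**2)/7 = -1/7 + j**2/7)
V*U(W(R(4, 5*1)), 14) = 26*(-1/7 + (1/7)*14**2) = 26*(-1/7 + (1/7)*196) = 26*(-1/7 + 28) = 26*(195/7) = 5070/7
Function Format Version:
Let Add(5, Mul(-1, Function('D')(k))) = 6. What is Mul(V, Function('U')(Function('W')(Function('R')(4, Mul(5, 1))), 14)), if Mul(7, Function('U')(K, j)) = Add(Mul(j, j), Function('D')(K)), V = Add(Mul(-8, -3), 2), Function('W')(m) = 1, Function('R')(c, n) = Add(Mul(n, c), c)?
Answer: Rational(5070, 7) ≈ 724.29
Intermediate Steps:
Function('R')(c, n) = Add(c, Mul(c, n)) (Function('R')(c, n) = Add(Mul(c, n), c) = Add(c, Mul(c, n)))
Function('D')(k) = -1 (Function('D')(k) = Add(5, Mul(-1, 6)) = Add(5, -6) = -1)
V = 26 (V = Add(24, 2) = 26)
Function('U')(K, j) = Add(Rational(-1, 7), Mul(Rational(1, 7), Pow(j, 2))) (Function('U')(K, j) = Mul(Rational(1, 7), Add(Mul(j, j), -1)) = Mul(Rational(1, 7), Add(Pow(j, 2), -1)) = Mul(Rational(1, 7), Add(-1, Pow(j, 2))) = Add(Rational(-1, 7), Mul(Rational(1, 7), Pow(j, 2))))
Mul(V, Function('U')(Function('W')(Function('R')(4, Mul(5, 1))), 14)) = Mul(26, Add(Rational(-1, 7), Mul(Rational(1, 7), Pow(14, 2)))) = Mul(26, Add(Rational(-1, 7), Mul(Rational(1, 7), 196))) = Mul(26, Add(Rational(-1, 7), 28)) = Mul(26, Rational(195, 7)) = Rational(5070, 7)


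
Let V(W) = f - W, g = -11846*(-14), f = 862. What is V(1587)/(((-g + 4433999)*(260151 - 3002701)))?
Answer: 29/468225139810 ≈ 6.1936e-11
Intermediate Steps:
g = 165844
V(W) = 862 - W
V(1587)/(((-g + 4433999)*(260151 - 3002701))) = (862 - 1*1587)/(((-1*165844 + 4433999)*(260151 - 3002701))) = (862 - 1587)/(((-165844 + 4433999)*(-2742550))) = -725/(4268155*(-2742550)) = -725/(-11705628495250) = -725*(-1/11705628495250) = 29/468225139810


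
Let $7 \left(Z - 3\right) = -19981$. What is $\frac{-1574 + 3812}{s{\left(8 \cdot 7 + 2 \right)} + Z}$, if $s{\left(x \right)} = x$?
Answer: $- \frac{2611}{3259} \approx -0.80117$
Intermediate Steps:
$Z = - \frac{19960}{7}$ ($Z = 3 + \frac{1}{7} \left(-19981\right) = 3 - \frac{19981}{7} = - \frac{19960}{7} \approx -2851.4$)
$\frac{-1574 + 3812}{s{\left(8 \cdot 7 + 2 \right)} + Z} = \frac{-1574 + 3812}{\left(8 \cdot 7 + 2\right) - \frac{19960}{7}} = \frac{2238}{\left(56 + 2\right) - \frac{19960}{7}} = \frac{2238}{58 - \frac{19960}{7}} = \frac{2238}{- \frac{19554}{7}} = 2238 \left(- \frac{7}{19554}\right) = - \frac{2611}{3259}$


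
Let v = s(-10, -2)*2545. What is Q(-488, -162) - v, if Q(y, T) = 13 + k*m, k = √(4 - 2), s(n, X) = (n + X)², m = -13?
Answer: -366467 - 13*√2 ≈ -3.6649e+5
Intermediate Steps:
s(n, X) = (X + n)²
k = √2 ≈ 1.4142
Q(y, T) = 13 - 13*√2 (Q(y, T) = 13 + √2*(-13) = 13 - 13*√2)
v = 366480 (v = (-2 - 10)²*2545 = (-12)²*2545 = 144*2545 = 366480)
Q(-488, -162) - v = (13 - 13*√2) - 1*366480 = (13 - 13*√2) - 366480 = -366467 - 13*√2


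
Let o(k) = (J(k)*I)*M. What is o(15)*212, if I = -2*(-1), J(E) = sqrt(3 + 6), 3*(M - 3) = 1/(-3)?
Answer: 11024/3 ≈ 3674.7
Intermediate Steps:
M = 26/9 (M = 3 + (1/3)/(-3) = 3 + (1/3)*(-1/3) = 3 - 1/9 = 26/9 ≈ 2.8889)
J(E) = 3 (J(E) = sqrt(9) = 3)
I = 2
o(k) = 52/3 (o(k) = (3*2)*(26/9) = 6*(26/9) = 52/3)
o(15)*212 = (52/3)*212 = 11024/3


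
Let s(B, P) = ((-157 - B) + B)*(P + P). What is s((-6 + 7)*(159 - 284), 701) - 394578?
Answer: -614692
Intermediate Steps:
s(B, P) = -314*P
s((-6 + 7)*(159 - 284), 701) - 394578 = -314*701 - 394578 = -220114 - 394578 = -614692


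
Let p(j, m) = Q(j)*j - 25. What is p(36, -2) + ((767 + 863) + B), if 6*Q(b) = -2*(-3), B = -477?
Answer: 1164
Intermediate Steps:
Q(b) = 1 (Q(b) = (-2*(-3))/6 = (⅙)*6 = 1)
p(j, m) = -25 + j (p(j, m) = 1*j - 25 = j - 25 = -25 + j)
p(36, -2) + ((767 + 863) + B) = (-25 + 36) + ((767 + 863) - 477) = 11 + (1630 - 477) = 11 + 1153 = 1164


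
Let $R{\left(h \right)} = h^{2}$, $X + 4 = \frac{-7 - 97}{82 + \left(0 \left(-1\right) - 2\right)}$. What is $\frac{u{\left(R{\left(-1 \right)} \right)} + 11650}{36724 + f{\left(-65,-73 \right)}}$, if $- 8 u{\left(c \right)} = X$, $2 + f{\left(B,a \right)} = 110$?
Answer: $\frac{932053}{2946560} \approx 0.31632$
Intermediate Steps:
$f{\left(B,a \right)} = 108$ ($f{\left(B,a \right)} = -2 + 110 = 108$)
$X = - \frac{53}{10}$ ($X = -4 + \frac{-7 - 97}{82 + \left(0 \left(-1\right) - 2\right)} = -4 - \frac{104}{82 + \left(0 - 2\right)} = -4 - \frac{104}{82 - 2} = -4 - \frac{104}{80} = -4 - \frac{13}{10} = - \frac{53}{10} \approx -5.3$)
$u{\left(c \right)} = \frac{53}{80}$ ($u{\left(c \right)} = \left(- \frac{1}{8}\right) \left(- \frac{53}{10}\right) = \frac{53}{80}$)
$\frac{u{\left(R{\left(-1 \right)} \right)} + 11650}{36724 + f{\left(-65,-73 \right)}} = \frac{\frac{53}{80} + 11650}{36724 + 108} = \frac{932053}{80 \cdot 36832} = \frac{932053}{80} \cdot \frac{1}{36832} = \frac{932053}{2946560}$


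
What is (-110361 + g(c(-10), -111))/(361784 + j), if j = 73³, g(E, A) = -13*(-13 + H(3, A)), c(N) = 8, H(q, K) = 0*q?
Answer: -110192/750801 ≈ -0.14677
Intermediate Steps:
H(q, K) = 0
g(E, A) = 169 (g(E, A) = -13*(-13 + 0) = -13*(-13) = 169)
j = 389017
(-110361 + g(c(-10), -111))/(361784 + j) = (-110361 + 169)/(361784 + 389017) = -110192/750801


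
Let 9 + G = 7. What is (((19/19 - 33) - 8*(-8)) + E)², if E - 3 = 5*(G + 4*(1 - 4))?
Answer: 1225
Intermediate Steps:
G = -2 (G = -9 + 7 = -2)
E = -67 (E = 3 + 5*(-2 + 4*(1 - 4)) = 3 + 5*(-2 + 4*(-3)) = 3 + 5*(-2 - 12) = 3 + 5*(-14) = 3 - 70 = -67)
(((19/19 - 33) - 8*(-8)) + E)² = (((19/19 - 33) - 8*(-8)) - 67)² = (((19*(1/19) - 33) - 1*(-64)) - 67)² = (((1 - 33) + 64) - 67)² = ((-32 + 64) - 67)² = (32 - 67)² = (-35)² = 1225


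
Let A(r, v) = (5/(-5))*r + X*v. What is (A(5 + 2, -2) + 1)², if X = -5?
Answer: 16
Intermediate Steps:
A(r, v) = -r - 5*v (A(r, v) = (5/(-5))*r - 5*v = (5*(-⅕))*r - 5*v = -r - 5*v)
(A(5 + 2, -2) + 1)² = ((-(5 + 2) - 5*(-2)) + 1)² = ((-1*7 + 10) + 1)² = ((-7 + 10) + 1)² = (3 + 1)² = 4² = 16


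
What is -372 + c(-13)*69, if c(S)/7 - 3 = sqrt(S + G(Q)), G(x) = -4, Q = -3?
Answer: 1077 + 483*I*sqrt(17) ≈ 1077.0 + 1991.5*I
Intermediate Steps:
c(S) = 21 + 7*sqrt(-4 + S) (c(S) = 21 + 7*sqrt(S - 4) = 21 + 7*sqrt(-4 + S))
-372 + c(-13)*69 = -372 + (21 + 7*sqrt(-4 - 13))*69 = -372 + (21 + 7*sqrt(-17))*69 = -372 + (21 + 7*(I*sqrt(17)))*69 = -372 + (21 + 7*I*sqrt(17))*69 = -372 + (1449 + 483*I*sqrt(17)) = 1077 + 483*I*sqrt(17)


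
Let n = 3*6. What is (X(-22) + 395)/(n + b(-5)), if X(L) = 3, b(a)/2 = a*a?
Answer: 199/34 ≈ 5.8529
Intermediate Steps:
n = 18
b(a) = 2*a² (b(a) = 2*(a*a) = 2*a²)
(X(-22) + 395)/(n + b(-5)) = (3 + 395)/(18 + 2*(-5)²) = 398/(18 + 2*25) = 398/(18 + 50) = 398/68 = 398*(1/68) = 199/34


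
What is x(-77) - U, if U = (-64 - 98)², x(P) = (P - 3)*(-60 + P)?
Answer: -15284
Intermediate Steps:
x(P) = (-60 + P)*(-3 + P) (x(P) = (-3 + P)*(-60 + P) = (-60 + P)*(-3 + P))
U = 26244 (U = (-162)² = 26244)
x(-77) - U = (180 + (-77)² - 63*(-77)) - 1*26244 = (180 + 5929 + 4851) - 26244 = 10960 - 26244 = -15284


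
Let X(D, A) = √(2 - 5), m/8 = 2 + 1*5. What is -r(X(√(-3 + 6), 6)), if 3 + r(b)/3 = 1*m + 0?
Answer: -159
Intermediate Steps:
m = 56 (m = 8*(2 + 1*5) = 8*(2 + 5) = 8*7 = 56)
X(D, A) = I*√3 (X(D, A) = √(-3) = I*√3)
r(b) = 159 (r(b) = -9 + 3*(1*56 + 0) = -9 + 3*(56 + 0) = -9 + 3*56 = -9 + 168 = 159)
-r(X(√(-3 + 6), 6)) = -1*159 = -159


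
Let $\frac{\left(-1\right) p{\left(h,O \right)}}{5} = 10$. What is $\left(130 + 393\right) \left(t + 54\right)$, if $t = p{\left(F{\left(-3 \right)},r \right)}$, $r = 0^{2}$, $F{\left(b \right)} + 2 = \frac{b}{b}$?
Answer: $2092$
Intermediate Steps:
$F{\left(b \right)} = -1$ ($F{\left(b \right)} = -2 + \frac{b}{b} = -2 + 1 = -1$)
$r = 0$
$p{\left(h,O \right)} = -50$ ($p{\left(h,O \right)} = \left(-5\right) 10 = -50$)
$t = -50$
$\left(130 + 393\right) \left(t + 54\right) = \left(130 + 393\right) \left(-50 + 54\right) = 523 \cdot 4 = 2092$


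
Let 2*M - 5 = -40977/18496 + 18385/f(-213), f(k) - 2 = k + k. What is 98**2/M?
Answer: -18829371904/39776461 ≈ -473.38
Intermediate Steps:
f(k) = 2 + 2*k (f(k) = 2 + (k + k) = 2 + 2*k)
M = -39776461/1960576 (M = 5/2 + (-40977/18496 + 18385/(2 + 2*(-213)))/2 = 5/2 + (-40977*1/18496 + 18385/(2 - 426))/2 = 5/2 + (-40977/18496 + 18385/(-424))/2 = 5/2 + (-40977/18496 + 18385*(-1/424))/2 = 5/2 + (-40977/18496 - 18385/424)/2 = 5/2 + (1/2)*(-44677901/980288) = 5/2 - 44677901/1960576 = -39776461/1960576 ≈ -20.288)
98**2/M = 98**2/(-39776461/1960576) = 9604*(-1960576/39776461) = -18829371904/39776461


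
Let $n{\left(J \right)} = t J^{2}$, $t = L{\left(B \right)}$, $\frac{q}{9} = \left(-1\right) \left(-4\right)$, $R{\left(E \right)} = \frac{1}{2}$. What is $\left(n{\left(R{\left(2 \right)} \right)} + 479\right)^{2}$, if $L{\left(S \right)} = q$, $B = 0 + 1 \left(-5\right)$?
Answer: $238144$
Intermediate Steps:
$R{\left(E \right)} = \frac{1}{2}$
$q = 36$ ($q = 9 \left(\left(-1\right) \left(-4\right)\right) = 9 \cdot 4 = 36$)
$B = -5$ ($B = 0 - 5 = -5$)
$L{\left(S \right)} = 36$
$t = 36$
$n{\left(J \right)} = 36 J^{2}$
$\left(n{\left(R{\left(2 \right)} \right)} + 479\right)^{2} = \left(\frac{36}{4} + 479\right)^{2} = \left(36 \cdot \frac{1}{4} + 479\right)^{2} = \left(9 + 479\right)^{2} = 488^{2} = 238144$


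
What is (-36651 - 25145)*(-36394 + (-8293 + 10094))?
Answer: 2137709028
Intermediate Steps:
(-36651 - 25145)*(-36394 + (-8293 + 10094)) = -61796*(-36394 + 1801) = -61796*(-34593) = 2137709028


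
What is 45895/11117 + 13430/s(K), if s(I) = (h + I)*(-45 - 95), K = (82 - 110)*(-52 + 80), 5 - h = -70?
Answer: 470483901/110347342 ≈ 4.2637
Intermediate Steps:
h = 75 (h = 5 - 1*(-70) = 5 + 70 = 75)
K = -784 (K = -28*28 = -784)
s(I) = -10500 - 140*I (s(I) = (75 + I)*(-45 - 95) = (75 + I)*(-140) = -10500 - 140*I)
45895/11117 + 13430/s(K) = 45895/11117 + 13430/(-10500 - 140*(-784)) = 45895*(1/11117) + 13430/(-10500 + 109760) = 45895/11117 + 13430/99260 = 45895/11117 + 13430*(1/99260) = 45895/11117 + 1343/9926 = 470483901/110347342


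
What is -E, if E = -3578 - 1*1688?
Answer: 5266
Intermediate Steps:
E = -5266 (E = -3578 - 1688 = -5266)
-E = -1*(-5266) = 5266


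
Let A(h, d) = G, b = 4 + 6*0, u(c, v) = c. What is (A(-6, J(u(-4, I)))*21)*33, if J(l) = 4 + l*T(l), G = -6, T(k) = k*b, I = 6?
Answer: -4158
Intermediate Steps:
b = 4 (b = 4 + 0 = 4)
T(k) = 4*k (T(k) = k*4 = 4*k)
J(l) = 4 + 4*l² (J(l) = 4 + l*(4*l) = 4 + 4*l²)
A(h, d) = -6
(A(-6, J(u(-4, I)))*21)*33 = -6*21*33 = -126*33 = -4158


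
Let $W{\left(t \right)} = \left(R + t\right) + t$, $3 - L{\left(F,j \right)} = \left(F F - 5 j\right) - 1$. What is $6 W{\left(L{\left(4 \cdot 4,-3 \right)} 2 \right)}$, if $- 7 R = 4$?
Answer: $- \frac{44880}{7} \approx -6411.4$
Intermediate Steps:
$R = - \frac{4}{7}$ ($R = \left(- \frac{1}{7}\right) 4 = - \frac{4}{7} \approx -0.57143$)
$L{\left(F,j \right)} = 4 - F^{2} + 5 j$ ($L{\left(F,j \right)} = 3 - \left(\left(F F - 5 j\right) - 1\right) = 3 - \left(\left(F^{2} - 5 j\right) - 1\right) = 3 - \left(-1 + F^{2} - 5 j\right) = 3 + \left(1 - F^{2} + 5 j\right) = 4 - F^{2} + 5 j$)
$W{\left(t \right)} = - \frac{4}{7} + 2 t$ ($W{\left(t \right)} = \left(- \frac{4}{7} + t\right) + t = - \frac{4}{7} + 2 t$)
$6 W{\left(L{\left(4 \cdot 4,-3 \right)} 2 \right)} = 6 \left(- \frac{4}{7} + 2 \left(4 - \left(4 \cdot 4\right)^{2} + 5 \left(-3\right)\right) 2\right) = 6 \left(- \frac{4}{7} + 2 \left(4 - 16^{2} - 15\right) 2\right) = 6 \left(- \frac{4}{7} + 2 \left(4 - 256 - 15\right) 2\right) = 6 \left(- \frac{4}{7} + 2 \left(\left(-267\right) 2\right)\right) = 6 \left(- \frac{4}{7} + 2 \left(-534\right)\right) = 6 \left(- \frac{4}{7} - 1068\right) = 6 \left(- \frac{7480}{7}\right) = - \frac{44880}{7}$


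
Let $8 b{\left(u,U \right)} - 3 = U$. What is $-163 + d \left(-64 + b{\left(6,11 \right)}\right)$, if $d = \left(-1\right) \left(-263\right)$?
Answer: $- \frac{66139}{4} \approx -16535.0$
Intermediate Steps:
$b{\left(u,U \right)} = \frac{3}{8} + \frac{U}{8}$
$d = 263$
$-163 + d \left(-64 + b{\left(6,11 \right)}\right) = -163 + 263 \left(-64 + \left(\frac{3}{8} + \frac{1}{8} \cdot 11\right)\right) = -163 + 263 \left(-64 + \left(\frac{3}{8} + \frac{11}{8}\right)\right) = -163 + 263 \left(-64 + \frac{7}{4}\right) = -163 + 263 \left(- \frac{249}{4}\right) = -163 - \frac{65487}{4} = - \frac{66139}{4}$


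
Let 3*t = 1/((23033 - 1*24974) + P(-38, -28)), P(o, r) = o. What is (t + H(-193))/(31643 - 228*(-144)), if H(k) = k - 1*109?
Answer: -71719/15311523 ≈ -0.0046840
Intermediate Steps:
t = -1/5937 (t = 1/(3*((23033 - 1*24974) - 38)) = 1/(3*((23033 - 24974) - 38)) = 1/(3*(-1941 - 38)) = (⅓)/(-1979) = (⅓)*(-1/1979) = -1/5937 ≈ -0.00016844)
H(k) = -109 + k (H(k) = k - 109 = -109 + k)
(t + H(-193))/(31643 - 228*(-144)) = (-1/5937 + (-109 - 193))/(31643 - 228*(-144)) = (-1/5937 - 302)/(31643 + 32832) = -1792975/5937/64475 = -1792975/5937*1/64475 = -71719/15311523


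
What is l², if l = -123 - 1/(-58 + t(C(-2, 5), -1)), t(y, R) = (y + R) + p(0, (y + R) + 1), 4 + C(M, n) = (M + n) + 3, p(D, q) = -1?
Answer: 50879689/3364 ≈ 15125.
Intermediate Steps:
C(M, n) = -1 + M + n (C(M, n) = -4 + ((M + n) + 3) = -4 + (3 + M + n) = -1 + M + n)
t(y, R) = -1 + R + y (t(y, R) = (y + R) - 1 = (R + y) - 1 = -1 + R + y)
l = -7133/58 (l = -123 - 1/(-58 + (-1 - 1 + (-1 - 2 + 5))) = -123 - 1/(-58 + (-1 - 1 + 2)) = -123 - 1/(-58 + 0) = -123 - 1/(-58) = -123 - 1*(-1/58) = -123 + 1/58 = -7133/58 ≈ -122.98)
l² = (-7133/58)² = 50879689/3364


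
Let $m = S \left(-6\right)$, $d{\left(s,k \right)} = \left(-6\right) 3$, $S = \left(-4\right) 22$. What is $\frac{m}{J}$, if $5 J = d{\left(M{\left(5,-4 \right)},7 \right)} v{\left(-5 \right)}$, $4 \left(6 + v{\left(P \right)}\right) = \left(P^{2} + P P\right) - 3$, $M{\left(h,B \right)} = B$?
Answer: $- \frac{1760}{69} \approx -25.507$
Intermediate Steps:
$S = -88$
$d{\left(s,k \right)} = -18$
$v{\left(P \right)} = - \frac{27}{4} + \frac{P^{2}}{2}$ ($v{\left(P \right)} = -6 + \frac{\left(P^{2} + P P\right) - 3}{4} = -6 + \frac{\left(P^{2} + P^{2}\right) - 3}{4} = -6 + \frac{2 P^{2} - 3}{4} = -6 + \frac{-3 + 2 P^{2}}{4} = -6 + \left(- \frac{3}{4} + \frac{P^{2}}{2}\right) = - \frac{27}{4} + \frac{P^{2}}{2}$)
$J = - \frac{207}{10}$ ($J = \frac{\left(-18\right) \left(- \frac{27}{4} + \frac{\left(-5\right)^{2}}{2}\right)}{5} = \frac{\left(-18\right) \left(- \frac{27}{4} + \frac{1}{2} \cdot 25\right)}{5} = \frac{\left(-18\right) \left(- \frac{27}{4} + \frac{25}{2}\right)}{5} = \frac{\left(-18\right) \frac{23}{4}}{5} = \frac{1}{5} \left(- \frac{207}{2}\right) = - \frac{207}{10} \approx -20.7$)
$m = 528$ ($m = \left(-88\right) \left(-6\right) = 528$)
$\frac{m}{J} = \frac{528}{- \frac{207}{10}} = 528 \left(- \frac{10}{207}\right) = - \frac{1760}{69}$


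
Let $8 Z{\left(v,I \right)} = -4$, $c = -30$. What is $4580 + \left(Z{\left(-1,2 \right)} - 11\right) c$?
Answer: $4925$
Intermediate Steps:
$Z{\left(v,I \right)} = - \frac{1}{2}$ ($Z{\left(v,I \right)} = \frac{1}{8} \left(-4\right) = - \frac{1}{2}$)
$4580 + \left(Z{\left(-1,2 \right)} - 11\right) c = 4580 + \left(- \frac{1}{2} - 11\right) \left(-30\right) = 4580 - -345 = 4580 + 345 = 4925$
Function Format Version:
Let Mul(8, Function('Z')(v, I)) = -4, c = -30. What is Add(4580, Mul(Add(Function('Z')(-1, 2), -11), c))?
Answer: 4925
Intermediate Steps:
Function('Z')(v, I) = Rational(-1, 2) (Function('Z')(v, I) = Mul(Rational(1, 8), -4) = Rational(-1, 2))
Add(4580, Mul(Add(Function('Z')(-1, 2), -11), c)) = Add(4580, Mul(Add(Rational(-1, 2), -11), -30)) = Add(4580, Mul(Rational(-23, 2), -30)) = Add(4580, 345) = 4925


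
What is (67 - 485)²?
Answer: 174724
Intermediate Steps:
(67 - 485)² = (-418)² = 174724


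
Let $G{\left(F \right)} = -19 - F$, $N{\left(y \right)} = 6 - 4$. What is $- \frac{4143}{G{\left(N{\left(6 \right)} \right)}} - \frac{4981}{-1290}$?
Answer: $\frac{1816357}{9030} \approx 201.15$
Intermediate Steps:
$N{\left(y \right)} = 2$
$- \frac{4143}{G{\left(N{\left(6 \right)} \right)}} - \frac{4981}{-1290} = - \frac{4143}{-19 - 2} - \frac{4981}{-1290} = - \frac{4143}{-19 - 2} - - \frac{4981}{1290} = - \frac{4143}{-21} + \frac{4981}{1290} = \left(-4143\right) \left(- \frac{1}{21}\right) + \frac{4981}{1290} = \frac{1381}{7} + \frac{4981}{1290} = \frac{1816357}{9030}$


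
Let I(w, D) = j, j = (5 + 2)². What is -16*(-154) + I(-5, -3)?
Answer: 2513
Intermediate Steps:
j = 49 (j = 7² = 49)
I(w, D) = 49
-16*(-154) + I(-5, -3) = -16*(-154) + 49 = 2464 + 49 = 2513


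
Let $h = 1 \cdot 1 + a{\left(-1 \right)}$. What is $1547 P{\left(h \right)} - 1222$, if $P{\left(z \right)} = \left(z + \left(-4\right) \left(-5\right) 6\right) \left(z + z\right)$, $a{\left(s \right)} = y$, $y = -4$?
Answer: $-1087216$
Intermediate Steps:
$a{\left(s \right)} = -4$
$h = -3$ ($h = 1 \cdot 1 - 4 = 1 - 4 = -3$)
$P{\left(z \right)} = 2 z \left(120 + z\right)$ ($P{\left(z \right)} = \left(z + 20 \cdot 6\right) 2 z = \left(z + 120\right) 2 z = \left(120 + z\right) 2 z = 2 z \left(120 + z\right)$)
$1547 P{\left(h \right)} - 1222 = 1547 \cdot 2 \left(-3\right) \left(120 - 3\right) - 1222 = 1547 \cdot 2 \left(-3\right) 117 - 1222 = 1547 \left(-702\right) - 1222 = -1085994 - 1222 = -1087216$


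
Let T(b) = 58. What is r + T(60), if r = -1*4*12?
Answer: 10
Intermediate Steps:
r = -48 (r = -4*12 = -48)
r + T(60) = -48 + 58 = 10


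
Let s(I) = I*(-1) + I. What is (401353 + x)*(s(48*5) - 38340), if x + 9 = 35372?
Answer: -16743691440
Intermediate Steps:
x = 35363 (x = -9 + 35372 = 35363)
s(I) = 0 (s(I) = -I + I = 0)
(401353 + x)*(s(48*5) - 38340) = (401353 + 35363)*(0 - 38340) = 436716*(-38340) = -16743691440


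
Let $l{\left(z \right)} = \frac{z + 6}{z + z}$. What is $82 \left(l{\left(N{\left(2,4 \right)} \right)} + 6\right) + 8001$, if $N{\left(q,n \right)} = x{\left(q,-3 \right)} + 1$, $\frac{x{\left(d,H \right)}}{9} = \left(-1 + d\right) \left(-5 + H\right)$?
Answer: $\frac{605668}{71} \approx 8530.5$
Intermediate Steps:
$x{\left(d,H \right)} = 9 \left(-1 + d\right) \left(-5 + H\right)$
$N{\left(q,n \right)} = 73 - 72 q$ ($N{\left(q,n \right)} = \left(45 - 45 q - -27 + 9 \left(-3\right) q\right) + 1 = \left(45 - 45 q + 27 - 27 q\right) + 1 = \left(72 - 72 q\right) + 1 = 73 - 72 q$)
$l{\left(z \right)} = \frac{6 + z}{2 z}$
$82 \left(l{\left(N{\left(2,4 \right)} \right)} + 6\right) + 8001 = 82 \left(\frac{6 + \left(73 - 144\right)}{2 \left(73 - 144\right)} + 6\right) + 8001 = 82 \left(\frac{6 - 71}{2 \left(-71\right)} + 6\right) + 8001 = 82 \left(\frac{1}{2} \left(- \frac{1}{71}\right) \left(-65\right) + 6\right) + 8001 = 82 \left(\frac{65}{142} + 6\right) + 8001 = 82 \cdot \frac{917}{142} + 8001 = \frac{37597}{71} + 8001 = \frac{605668}{71}$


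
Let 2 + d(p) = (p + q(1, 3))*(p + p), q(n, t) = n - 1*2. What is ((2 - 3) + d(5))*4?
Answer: 148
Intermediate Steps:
q(n, t) = -2 + n (q(n, t) = n - 2 = -2 + n)
d(p) = -2 + 2*p*(-1 + p) (d(p) = -2 + (p + (-2 + 1))*(p + p) = -2 + (p - 1)*(2*p) = -2 + (-1 + p)*(2*p) = -2 + 2*p*(-1 + p))
((2 - 3) + d(5))*4 = ((2 - 3) + (-2 - 2*5 + 2*5²))*4 = (-1 + (-2 - 10 + 2*25))*4 = (-1 + (-2 - 10 + 50))*4 = (-1 + 38)*4 = 37*4 = 148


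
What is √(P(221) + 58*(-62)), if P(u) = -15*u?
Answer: I*√6911 ≈ 83.132*I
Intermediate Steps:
√(P(221) + 58*(-62)) = √(-15*221 + 58*(-62)) = √(-3315 - 3596) = √(-6911) = I*√6911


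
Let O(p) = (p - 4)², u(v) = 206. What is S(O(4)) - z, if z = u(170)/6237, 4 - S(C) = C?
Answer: 24742/6237 ≈ 3.9670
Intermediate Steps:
O(p) = (-4 + p)²
S(C) = 4 - C
z = 206/6237 ≈ 0.033029
S(O(4)) - z = (4 - (-4 + 4)²) - 1*206/6237 = (4 - 1*0²) - 206/6237 = (4 - 1*0) - 206/6237 = (4 + 0) - 206/6237 = 4 - 206/6237 = 24742/6237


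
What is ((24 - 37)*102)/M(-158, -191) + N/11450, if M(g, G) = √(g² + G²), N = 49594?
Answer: 24797/5725 - 1326*√61445/61445 ≈ -1.0180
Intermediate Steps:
M(g, G) = √(G² + g²)
((24 - 37)*102)/M(-158, -191) + N/11450 = ((24 - 37)*102)/(√((-191)² + (-158)²)) + 49594/11450 = (-13*102)/(√(36481 + 24964)) + 49594*(1/11450) = -1326*√61445/61445 + 24797/5725 = 24797/5725 - 1326*√61445/61445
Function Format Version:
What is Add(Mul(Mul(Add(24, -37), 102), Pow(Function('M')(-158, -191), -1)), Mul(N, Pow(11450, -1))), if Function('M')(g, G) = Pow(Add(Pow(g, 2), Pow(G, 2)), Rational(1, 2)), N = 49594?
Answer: Add(Rational(24797, 5725), Mul(Rational(-1326, 61445), Pow(61445, Rational(1, 2)))) ≈ -1.0180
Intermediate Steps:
Function('M')(g, G) = Pow(Add(Pow(G, 2), Pow(g, 2)), Rational(1, 2))
Add(Mul(Mul(Add(24, -37), 102), Pow(Function('M')(-158, -191), -1)), Mul(N, Pow(11450, -1))) = Add(Mul(Mul(Add(24, -37), 102), Pow(Pow(Add(Pow(-191, 2), Pow(-158, 2)), Rational(1, 2)), -1)), Mul(49594, Pow(11450, -1))) = Add(Mul(Mul(-13, 102), Pow(Pow(Add(36481, 24964), Rational(1, 2)), -1)), Mul(49594, Rational(1, 11450))) = Add(Mul(-1326, Pow(Pow(61445, Rational(1, 2)), -1)), Rational(24797, 5725)) = Add(Mul(-1326, Mul(Rational(1, 61445), Pow(61445, Rational(1, 2)))), Rational(24797, 5725)) = Add(Mul(Rational(-1326, 61445), Pow(61445, Rational(1, 2))), Rational(24797, 5725)) = Add(Rational(24797, 5725), Mul(Rational(-1326, 61445), Pow(61445, Rational(1, 2))))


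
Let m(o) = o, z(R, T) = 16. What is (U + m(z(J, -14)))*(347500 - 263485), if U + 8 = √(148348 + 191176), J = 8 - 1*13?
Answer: 672120 + 168030*√84881 ≈ 4.9627e+7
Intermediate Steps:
J = -5 (J = 8 - 13 = -5)
U = -8 + 2*√84881 (U = -8 + √(148348 + 191176) = -8 + √339524 = -8 + 2*√84881 ≈ 574.69)
(U + m(z(J, -14)))*(347500 - 263485) = ((-8 + 2*√84881) + 16)*(347500 - 263485) = (8 + 2*√84881)*84015 = 672120 + 168030*√84881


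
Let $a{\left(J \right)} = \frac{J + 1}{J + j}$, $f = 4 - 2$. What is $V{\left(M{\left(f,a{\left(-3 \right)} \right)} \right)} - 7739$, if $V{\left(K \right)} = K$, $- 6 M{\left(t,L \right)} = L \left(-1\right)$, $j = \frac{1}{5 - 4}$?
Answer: $- \frac{46433}{6} \approx -7738.8$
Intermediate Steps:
$j = 1$ ($j = 1^{-1} = 1$)
$f = 2$
$a{\left(J \right)} = 1$ ($a{\left(J \right)} = \frac{J + 1}{J + 1} = \frac{1 + J}{1 + J} = 1$)
$M{\left(t,L \right)} = \frac{L}{6}$ ($M{\left(t,L \right)} = - \frac{L \left(-1\right)}{6} = - \frac{\left(-1\right) L}{6} = \frac{L}{6}$)
$V{\left(M{\left(f,a{\left(-3 \right)} \right)} \right)} - 7739 = \frac{1}{6} \cdot 1 - 7739 = \frac{1}{6} - 7739 = - \frac{46433}{6}$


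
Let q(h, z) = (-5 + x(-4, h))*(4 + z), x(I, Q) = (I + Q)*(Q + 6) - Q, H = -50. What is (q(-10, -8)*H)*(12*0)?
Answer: 0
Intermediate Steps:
x(I, Q) = -Q + (6 + Q)*(I + Q) (x(I, Q) = (I + Q)*(6 + Q) - Q = (6 + Q)*(I + Q) - Q = -Q + (6 + Q)*(I + Q))
q(h, z) = (4 + z)*(-29 + h + h²) (q(h, z) = (-5 + (h² + 5*h + 6*(-4) - 4*h))*(4 + z) = (-5 + (h² + 5*h - 24 - 4*h))*(4 + z) = (-5 + (-24 + h + h²))*(4 + z) = (-29 + h + h²)*(4 + z) = (4 + z)*(-29 + h + h²))
(q(-10, -8)*H)*(12*0) = ((-116 - 5*(-8) + 4*(-10) + 4*(-10)² - 8*(-24 - 10 + (-10)²))*(-50))*(12*0) = ((-116 + 40 - 40 + 4*100 - 8*(-24 - 10 + 100))*(-50))*0 = ((-116 + 40 - 40 + 400 - 8*66)*(-50))*0 = ((-116 + 40 - 40 + 400 - 528)*(-50))*0 = -244*(-50)*0 = 12200*0 = 0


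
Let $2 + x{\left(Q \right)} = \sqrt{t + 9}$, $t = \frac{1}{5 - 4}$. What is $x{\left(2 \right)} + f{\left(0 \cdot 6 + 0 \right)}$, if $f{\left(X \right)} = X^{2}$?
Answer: $-2 + \sqrt{10} \approx 1.1623$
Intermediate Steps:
$t = 1$ ($t = 1^{-1} = 1$)
$x{\left(Q \right)} = -2 + \sqrt{10}$ ($x{\left(Q \right)} = -2 + \sqrt{1 + 9} = -2 + \sqrt{10}$)
$x{\left(2 \right)} + f{\left(0 \cdot 6 + 0 \right)} = \left(-2 + \sqrt{10}\right) + \left(0 \cdot 6 + 0\right)^{2} = \left(-2 + \sqrt{10}\right) + \left(0 + 0\right)^{2} = \left(-2 + \sqrt{10}\right) + 0^{2} = \left(-2 + \sqrt{10}\right) + 0 = -2 + \sqrt{10}$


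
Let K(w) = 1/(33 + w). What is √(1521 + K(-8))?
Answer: √38026/5 ≈ 39.000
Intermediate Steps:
√(1521 + K(-8)) = √(1521 + 1/(33 - 8)) = √(1521 + 1/25) = √(38026/25) = √38026/5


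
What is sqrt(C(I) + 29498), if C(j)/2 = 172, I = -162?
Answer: sqrt(29842) ≈ 172.75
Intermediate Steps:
C(j) = 344 (C(j) = 2*172 = 344)
sqrt(C(I) + 29498) = sqrt(344 + 29498) = sqrt(29842)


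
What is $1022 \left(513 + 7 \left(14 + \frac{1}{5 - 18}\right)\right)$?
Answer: $\frac{8110592}{13} \approx 6.2389 \cdot 10^{5}$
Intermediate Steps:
$1022 \left(513 + 7 \left(14 + \frac{1}{5 - 18}\right)\right) = 1022 \left(513 + 7 \left(14 + \frac{1}{-13}\right)\right) = 1022 \left(513 + 7 \left(14 - \frac{1}{13}\right)\right) = 1022 \left(513 + 7 \cdot \frac{181}{13}\right) = 1022 \left(513 + \frac{1267}{13}\right) = 1022 \cdot \frac{7936}{13} = \frac{8110592}{13}$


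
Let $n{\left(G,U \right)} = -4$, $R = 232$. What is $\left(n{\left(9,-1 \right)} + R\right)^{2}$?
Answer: $51984$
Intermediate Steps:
$\left(n{\left(9,-1 \right)} + R\right)^{2} = \left(-4 + 232\right)^{2} = 228^{2} = 51984$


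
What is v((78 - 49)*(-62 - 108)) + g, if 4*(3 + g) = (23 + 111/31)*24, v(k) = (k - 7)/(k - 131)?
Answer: 24703958/156891 ≈ 157.46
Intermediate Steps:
v(k) = (-7 + k)/(-131 + k)
g = 4851/31 (g = -3 + ((23 + 111/31)*24)/4 = -3 + ((824/31)*24)/4 = -3 + (¼)*(19776/31) = -3 + 4944/31 = 4851/31 ≈ 156.48)
v((78 - 49)*(-62 - 108)) + g = (-7 + (78 - 49)*(-62 - 108))/(-131 + (78 - 49)*(-62 - 108)) + 4851/31 = (-7 + 29*(-170))/(-131 + 29*(-170)) + 4851/31 = (-7 - 4930)/(-131 - 4930) + 4851/31 = -4937/(-5061) + 4851/31 = -1/5061*(-4937) + 4851/31 = 4937/5061 + 4851/31 = 24703958/156891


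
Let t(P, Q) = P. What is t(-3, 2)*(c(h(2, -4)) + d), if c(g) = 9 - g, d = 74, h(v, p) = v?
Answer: -243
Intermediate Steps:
t(-3, 2)*(c(h(2, -4)) + d) = -3*((9 - 1*2) + 74) = -3*((9 - 2) + 74) = -3*(7 + 74) = -3*81 = -243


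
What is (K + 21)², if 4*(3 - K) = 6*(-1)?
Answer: 2601/4 ≈ 650.25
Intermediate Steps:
K = 9/2 (K = 3 - 3*(-1)/2 = 3 - ¼*(-6) = 3 + 3/2 = 9/2 ≈ 4.5000)
(K + 21)² = (9/2 + 21)² = (51/2)² = 2601/4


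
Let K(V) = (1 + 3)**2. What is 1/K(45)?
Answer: 1/16 ≈ 0.062500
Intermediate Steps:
K(V) = 16 (K(V) = 4**2 = 16)
1/K(45) = 1/16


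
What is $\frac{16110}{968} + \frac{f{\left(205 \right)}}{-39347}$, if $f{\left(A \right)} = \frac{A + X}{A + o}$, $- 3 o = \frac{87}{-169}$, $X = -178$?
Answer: $\frac{166508762103}{10004997772} \approx 16.643$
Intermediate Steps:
$o = \frac{29}{169}$ ($o = - \frac{87 \frac{1}{-169}}{3} = - \frac{87 \left(- \frac{1}{169}\right)}{3} = \left(- \frac{1}{3}\right) \left(- \frac{87}{169}\right) = \frac{29}{169} \approx 0.1716$)
$f{\left(A \right)} = \frac{-178 + A}{\frac{29}{169} + A}$ ($f{\left(A \right)} = \frac{A - 178}{A + \frac{29}{169}} = \frac{-178 + A}{\frac{29}{169} + A}$)
$\frac{16110}{968} + \frac{f{\left(205 \right)}}{-39347} = \frac{16110}{968} + \frac{169 \frac{1}{29 + 169 \cdot 205} \left(-178 + 205\right)}{-39347} = 16110 \cdot \frac{1}{968} + 169 \frac{1}{29 + 34645} \cdot 27 \left(- \frac{1}{39347}\right) = \frac{8055}{484} + 169 \cdot \frac{1}{34674} \cdot 27 \left(- \frac{1}{39347}\right) = \frac{8055}{484} + \frac{1521}{11558} \left(- \frac{1}{39347}\right) = \frac{8055}{484} - \frac{1521}{454772626} = \frac{166508762103}{10004997772}$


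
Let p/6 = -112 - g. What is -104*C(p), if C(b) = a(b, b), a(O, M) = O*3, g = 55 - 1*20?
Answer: 275184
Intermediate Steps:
g = 35 (g = 55 - 20 = 35)
a(O, M) = 3*O
p = -882 (p = 6*(-112 - 1*35) = 6*(-112 - 35) = 6*(-147) = -882)
C(b) = 3*b
-104*C(p) = -312*(-882) = -104*(-2646) = 275184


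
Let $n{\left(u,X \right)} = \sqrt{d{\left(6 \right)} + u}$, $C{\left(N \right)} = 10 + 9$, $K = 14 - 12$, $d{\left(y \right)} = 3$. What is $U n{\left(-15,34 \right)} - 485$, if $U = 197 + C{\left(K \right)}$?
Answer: $-485 + 432 i \sqrt{3} \approx -485.0 + 748.25 i$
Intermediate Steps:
$K = 2$
$C{\left(N \right)} = 19$
$U = 216$ ($U = 197 + 19 = 216$)
$n{\left(u,X \right)} = \sqrt{3 + u}$
$U n{\left(-15,34 \right)} - 485 = 216 \sqrt{3 - 15} - 485 = 216 \sqrt{-12} - 485 = 216 \cdot 2 i \sqrt{3} - 485 = 432 i \sqrt{3} - 485 = -485 + 432 i \sqrt{3}$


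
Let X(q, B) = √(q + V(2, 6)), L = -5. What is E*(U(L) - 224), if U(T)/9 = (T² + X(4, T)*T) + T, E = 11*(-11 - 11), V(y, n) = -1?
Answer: 10648 + 10890*√3 ≈ 29510.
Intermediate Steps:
E = -242 (E = 11*(-22) = -242)
X(q, B) = √(-1 + q) (X(q, B) = √(q - 1) = √(-1 + q))
U(T) = 9*T + 9*T² + 9*T*√3 (U(T) = 9*((T² + √(-1 + 4)*T) + T) = 9*((T² + √3*T) + T) = 9*((T² + T*√3) + T) = 9*(T + T² + T*√3) = 9*T + 9*T² + 9*T*√3)
E*(U(L) - 224) = -242*(9*(-5)*(1 - 5 + √3) - 224) = -242*(9*(-5)*(-4 + √3) - 224) = -242*((180 - 45*√3) - 224) = -242*(-44 - 45*√3) = 10648 + 10890*√3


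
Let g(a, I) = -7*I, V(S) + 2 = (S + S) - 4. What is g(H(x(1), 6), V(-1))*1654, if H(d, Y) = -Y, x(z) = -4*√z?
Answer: 92624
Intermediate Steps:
V(S) = -6 + 2*S (V(S) = -2 + ((S + S) - 4) = -2 + (2*S - 4) = -2 + (-4 + 2*S) = -6 + 2*S)
g(H(x(1), 6), V(-1))*1654 = -7*(-6 + 2*(-1))*1654 = -7*(-6 - 2)*1654 = -7*(-8)*1654 = 56*1654 = 92624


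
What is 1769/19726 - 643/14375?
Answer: 12745557/283561250 ≈ 0.044948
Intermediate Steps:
1769/19726 - 643/14375 = 12745557/283561250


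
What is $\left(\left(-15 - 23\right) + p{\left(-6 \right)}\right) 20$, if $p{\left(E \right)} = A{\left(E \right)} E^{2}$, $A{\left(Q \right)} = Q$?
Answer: $-5080$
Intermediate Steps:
$p{\left(E \right)} = E^{3}$ ($p{\left(E \right)} = E E^{2} = E^{3}$)
$\left(\left(-15 - 23\right) + p{\left(-6 \right)}\right) 20 = \left(\left(-15 - 23\right) + \left(-6\right)^{3}\right) 20 = \left(\left(-15 - 23\right) - 216\right) 20 = \left(-38 - 216\right) 20 = \left(-254\right) 20 = -5080$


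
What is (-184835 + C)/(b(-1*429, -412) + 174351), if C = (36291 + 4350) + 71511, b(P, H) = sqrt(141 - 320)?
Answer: -12672353733/30398271380 + 72683*I*sqrt(179)/30398271380 ≈ -0.41688 + 3.199e-5*I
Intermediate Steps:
b(P, H) = I*sqrt(179) (b(P, H) = sqrt(-179) = I*sqrt(179))
C = 112152 (C = 40641 + 71511 = 112152)
(-184835 + C)/(b(-1*429, -412) + 174351) = (-184835 + 112152)/(I*sqrt(179) + 174351) = -72683/(174351 + I*sqrt(179))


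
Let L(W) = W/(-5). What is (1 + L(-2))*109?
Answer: 763/5 ≈ 152.60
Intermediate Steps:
L(W) = -W/5 (L(W) = W*(-⅕) = -W/5)
(1 + L(-2))*109 = (1 - ⅕*(-2))*109 = (1 + ⅖)*109 = (7/5)*109 = 763/5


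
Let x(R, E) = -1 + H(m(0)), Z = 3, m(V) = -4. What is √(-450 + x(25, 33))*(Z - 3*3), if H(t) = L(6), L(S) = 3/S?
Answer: -3*I*√1802 ≈ -127.35*I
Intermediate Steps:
H(t) = ½ (H(t) = 3/6 = 3*(⅙) = ½)
x(R, E) = -½ (x(R, E) = -1 + ½ = -½)
√(-450 + x(25, 33))*(Z - 3*3) = √(-450 - ½)*(3 - 3*3) = √(-901/2)*(3 - 9) = (I*√1802/2)*(-6) = -3*I*√1802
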